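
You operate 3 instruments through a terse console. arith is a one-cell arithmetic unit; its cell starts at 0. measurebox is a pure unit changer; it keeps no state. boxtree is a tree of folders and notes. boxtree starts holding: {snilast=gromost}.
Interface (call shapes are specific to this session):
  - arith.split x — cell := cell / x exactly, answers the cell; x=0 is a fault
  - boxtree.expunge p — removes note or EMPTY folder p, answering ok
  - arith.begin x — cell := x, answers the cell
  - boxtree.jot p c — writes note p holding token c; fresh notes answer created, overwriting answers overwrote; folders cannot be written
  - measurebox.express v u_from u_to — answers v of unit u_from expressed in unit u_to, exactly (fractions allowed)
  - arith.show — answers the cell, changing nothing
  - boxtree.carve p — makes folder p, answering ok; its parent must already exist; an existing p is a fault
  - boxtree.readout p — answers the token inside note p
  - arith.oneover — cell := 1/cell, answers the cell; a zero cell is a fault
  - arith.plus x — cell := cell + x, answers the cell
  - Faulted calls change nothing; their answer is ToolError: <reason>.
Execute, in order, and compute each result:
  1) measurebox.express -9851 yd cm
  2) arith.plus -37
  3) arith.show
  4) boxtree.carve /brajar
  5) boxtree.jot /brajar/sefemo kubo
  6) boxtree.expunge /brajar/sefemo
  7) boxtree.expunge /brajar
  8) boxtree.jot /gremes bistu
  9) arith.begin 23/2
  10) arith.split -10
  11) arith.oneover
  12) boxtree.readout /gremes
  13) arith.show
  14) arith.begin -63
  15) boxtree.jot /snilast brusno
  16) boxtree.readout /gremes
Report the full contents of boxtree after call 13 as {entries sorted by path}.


Answer: {gremes=bistu, snilast=gromost}

Derivation:
Step: express[v: -9851; u_from: yd; u_to: cm]
Result: -22519386/25
Step: plus[x: -37]
Result: -37
Step: show[]
Result: -37
Step: carve[p: /brajar]
Result: ok
Step: jot[p: /brajar/sefemo; c: kubo]
Result: created
Step: expunge[p: /brajar/sefemo]
Result: ok
Step: expunge[p: /brajar]
Result: ok
Step: jot[p: /gremes; c: bistu]
Result: created
Step: begin[x: 23/2]
Result: 23/2
Step: split[x: -10]
Result: -23/20
Step: oneover[]
Result: -20/23
Step: readout[p: /gremes]
Result: bistu
Step: show[]
Result: -20/23
Step: begin[x: -63]
Result: -63
Step: jot[p: /snilast; c: brusno]
Result: overwrote
Step: readout[p: /gremes]
Result: bistu


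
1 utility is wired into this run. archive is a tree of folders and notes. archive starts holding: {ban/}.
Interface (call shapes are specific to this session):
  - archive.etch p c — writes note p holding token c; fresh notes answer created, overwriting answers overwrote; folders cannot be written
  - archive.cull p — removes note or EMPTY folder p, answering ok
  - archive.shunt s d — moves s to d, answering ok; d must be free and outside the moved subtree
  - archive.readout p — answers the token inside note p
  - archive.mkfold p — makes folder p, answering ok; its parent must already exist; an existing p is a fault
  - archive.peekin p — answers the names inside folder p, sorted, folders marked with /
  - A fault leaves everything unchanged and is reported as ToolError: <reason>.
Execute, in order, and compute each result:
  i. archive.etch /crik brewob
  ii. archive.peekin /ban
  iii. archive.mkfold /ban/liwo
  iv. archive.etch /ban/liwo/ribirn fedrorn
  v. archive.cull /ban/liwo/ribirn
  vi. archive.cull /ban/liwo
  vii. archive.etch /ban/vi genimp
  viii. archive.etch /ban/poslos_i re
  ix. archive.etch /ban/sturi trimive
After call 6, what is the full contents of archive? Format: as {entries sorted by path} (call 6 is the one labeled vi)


Answer: {ban/, crik=brewob}

Derivation:
I call archive.etch(p=/crik, c=brewob), which returns created.
I use archive.peekin(p=/ban), yielding [].
Then archive.mkfold(p=/ban/liwo), and observe ok.
Invoking archive.etch(p=/ban/liwo/ribirn, c=fedrorn), giving created.
Using archive.cull(p=/ban/liwo/ribirn): ok.
I try archive.cull(p=/ban/liwo): ok.
Using archive.etch(p=/ban/vi, c=genimp), and get created.
Then archive.etch(p=/ban/poslos_i, c=re): created.
Calling archive.etch(p=/ban/sturi, c=trimive), which returns created.


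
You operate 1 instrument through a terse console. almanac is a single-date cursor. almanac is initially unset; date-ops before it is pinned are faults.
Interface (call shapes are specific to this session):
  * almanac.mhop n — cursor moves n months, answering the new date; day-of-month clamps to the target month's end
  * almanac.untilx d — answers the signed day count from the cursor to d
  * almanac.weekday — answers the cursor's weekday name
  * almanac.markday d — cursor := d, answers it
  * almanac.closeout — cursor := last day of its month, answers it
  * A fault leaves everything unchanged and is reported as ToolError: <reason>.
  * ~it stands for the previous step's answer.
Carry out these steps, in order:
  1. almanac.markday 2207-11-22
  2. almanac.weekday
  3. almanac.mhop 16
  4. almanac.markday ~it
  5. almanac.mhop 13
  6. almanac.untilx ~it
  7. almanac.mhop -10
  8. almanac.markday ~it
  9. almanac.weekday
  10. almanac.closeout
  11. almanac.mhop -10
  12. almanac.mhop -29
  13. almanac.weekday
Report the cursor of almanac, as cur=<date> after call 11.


I use almanac.markday using 2207-11-22, yielding 2207-11-22.
Then almanac.weekday, and see Sunday.
Invoking almanac.mhop using 16: 2209-03-22.
Next I call almanac.markday using ~it, and observe 2209-03-22.
I run almanac.mhop using 13, which returns 2210-04-22.
I use almanac.untilx using ~it, and get 0.
I run almanac.mhop using -10, — result: 2209-06-22.
I call almanac.markday using ~it, — result: 2209-06-22.
Now I run almanac.weekday, and get Thursday.
I call almanac.closeout, giving 2209-06-30.
Using almanac.mhop using -10, and see 2208-08-30.
Next I call almanac.mhop using -29, which returns 2206-03-30.
Next I call almanac.weekday, — result: Sunday.

Answer: cur=2208-08-30


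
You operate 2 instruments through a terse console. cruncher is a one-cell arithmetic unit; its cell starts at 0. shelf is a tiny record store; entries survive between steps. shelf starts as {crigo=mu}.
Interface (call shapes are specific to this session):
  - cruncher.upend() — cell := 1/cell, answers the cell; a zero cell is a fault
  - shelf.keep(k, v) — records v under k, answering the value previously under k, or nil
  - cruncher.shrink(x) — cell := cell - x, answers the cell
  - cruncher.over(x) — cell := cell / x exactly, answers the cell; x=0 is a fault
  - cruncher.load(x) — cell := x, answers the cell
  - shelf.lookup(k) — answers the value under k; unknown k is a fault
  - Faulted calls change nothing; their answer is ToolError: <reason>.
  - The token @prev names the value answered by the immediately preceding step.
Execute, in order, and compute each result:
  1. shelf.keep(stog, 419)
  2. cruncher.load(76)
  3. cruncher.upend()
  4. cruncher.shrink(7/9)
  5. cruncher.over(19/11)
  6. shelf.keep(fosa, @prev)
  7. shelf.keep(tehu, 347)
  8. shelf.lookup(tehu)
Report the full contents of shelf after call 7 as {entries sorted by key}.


Answer: {crigo=mu, fosa=-5753/12996, stog=419, tehu=347}

Derivation:
% keep stog 419
[out] nil
% load 76
[out] 76
% upend
[out] 1/76
% shrink 7/9
[out] -523/684
% over 19/11
[out] -5753/12996
% keep fosa @prev
[out] nil
% keep tehu 347
[out] nil
% lookup tehu
[out] 347


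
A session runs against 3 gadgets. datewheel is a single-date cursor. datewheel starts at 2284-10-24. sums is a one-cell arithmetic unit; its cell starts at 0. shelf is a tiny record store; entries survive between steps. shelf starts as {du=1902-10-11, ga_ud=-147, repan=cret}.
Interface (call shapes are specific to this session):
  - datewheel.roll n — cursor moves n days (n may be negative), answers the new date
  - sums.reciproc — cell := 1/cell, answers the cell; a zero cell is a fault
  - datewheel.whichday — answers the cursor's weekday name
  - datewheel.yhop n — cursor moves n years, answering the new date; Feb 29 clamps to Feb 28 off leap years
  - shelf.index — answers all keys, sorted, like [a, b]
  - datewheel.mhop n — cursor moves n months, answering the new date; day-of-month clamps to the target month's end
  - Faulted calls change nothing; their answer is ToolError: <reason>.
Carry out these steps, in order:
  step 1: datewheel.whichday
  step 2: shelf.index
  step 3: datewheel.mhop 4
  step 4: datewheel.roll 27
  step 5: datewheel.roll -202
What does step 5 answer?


Answer: 2284-09-02

Derivation:
I invoke whichday(), which returns Friday.
I run index(), → [du, ga_ud, repan].
Now I run mhop with n=4, and get 2285-02-24.
Then roll with n=27, and see 2285-03-23.
Next I call roll with n=-202, — result: 2284-09-02.


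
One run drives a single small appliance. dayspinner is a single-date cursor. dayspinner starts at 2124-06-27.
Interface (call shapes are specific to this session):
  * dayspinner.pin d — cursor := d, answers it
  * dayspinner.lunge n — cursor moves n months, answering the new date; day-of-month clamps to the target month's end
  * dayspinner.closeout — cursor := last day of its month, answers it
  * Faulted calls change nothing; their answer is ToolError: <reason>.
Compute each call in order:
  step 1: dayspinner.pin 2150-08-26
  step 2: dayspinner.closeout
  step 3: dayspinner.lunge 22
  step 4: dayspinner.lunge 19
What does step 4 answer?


[in] dayspinner.pin d→2150-08-26
  2150-08-26
[in] dayspinner.closeout
  2150-08-31
[in] dayspinner.lunge n→22
  2152-06-30
[in] dayspinner.lunge n→19
  2154-01-30

Answer: 2154-01-30


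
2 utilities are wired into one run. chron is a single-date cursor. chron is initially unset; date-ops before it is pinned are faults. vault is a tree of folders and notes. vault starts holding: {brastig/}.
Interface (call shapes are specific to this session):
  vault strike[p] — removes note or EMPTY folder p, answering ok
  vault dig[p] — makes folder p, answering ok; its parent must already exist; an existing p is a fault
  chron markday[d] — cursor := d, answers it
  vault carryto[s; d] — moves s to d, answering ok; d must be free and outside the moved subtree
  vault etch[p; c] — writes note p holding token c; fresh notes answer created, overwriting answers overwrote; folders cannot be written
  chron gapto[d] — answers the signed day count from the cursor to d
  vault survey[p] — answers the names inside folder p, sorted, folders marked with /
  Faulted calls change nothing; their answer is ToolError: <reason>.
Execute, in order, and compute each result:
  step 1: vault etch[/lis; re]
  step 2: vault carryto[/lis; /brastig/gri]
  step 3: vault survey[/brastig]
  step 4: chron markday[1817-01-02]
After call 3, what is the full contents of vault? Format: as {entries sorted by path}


Answer: {brastig/, brastig/gri=re}

Derivation:
I use vault etch on /lis, re, and get created.
I call vault carryto on /lis, /brastig/gri, — result: ok.
Using vault survey on /brastig, and get [gri].
Now I run chron markday on 1817-01-02, — result: 1817-01-02.


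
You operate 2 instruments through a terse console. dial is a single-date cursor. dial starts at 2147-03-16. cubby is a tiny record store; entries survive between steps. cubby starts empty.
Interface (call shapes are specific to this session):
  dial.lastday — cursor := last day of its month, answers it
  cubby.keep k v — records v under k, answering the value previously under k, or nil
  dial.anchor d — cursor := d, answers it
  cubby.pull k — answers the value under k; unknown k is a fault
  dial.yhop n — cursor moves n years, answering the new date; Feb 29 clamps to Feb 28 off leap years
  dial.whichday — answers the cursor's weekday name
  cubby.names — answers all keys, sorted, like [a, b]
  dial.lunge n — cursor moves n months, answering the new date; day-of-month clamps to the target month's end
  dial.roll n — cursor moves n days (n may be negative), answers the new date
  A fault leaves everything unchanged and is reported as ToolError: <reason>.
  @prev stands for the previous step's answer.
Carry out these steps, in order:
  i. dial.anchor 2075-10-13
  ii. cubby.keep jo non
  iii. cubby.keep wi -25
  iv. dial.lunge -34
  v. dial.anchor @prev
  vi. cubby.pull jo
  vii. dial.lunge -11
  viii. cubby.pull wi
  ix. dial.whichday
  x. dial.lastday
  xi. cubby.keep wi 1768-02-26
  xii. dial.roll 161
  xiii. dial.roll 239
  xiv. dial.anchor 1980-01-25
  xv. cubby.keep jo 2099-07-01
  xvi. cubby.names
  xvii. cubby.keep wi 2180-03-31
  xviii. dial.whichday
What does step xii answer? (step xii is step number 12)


I try dial.anchor(d='2075-10-13'), and get 2075-10-13.
Calling cubby.keep(k='jo', v='non'): nil.
Now I run cubby.keep(k='wi', v='-25'), and see nil.
I invoke dial.lunge(n='-34'), and observe 2072-12-13.
Invoking dial.anchor(d='@prev'), and see 2072-12-13.
I call cubby.pull(k='jo'): non.
Invoking dial.lunge(n='-11'), giving 2072-01-13.
Calling cubby.pull(k='wi'), and get -25.
Calling dial.whichday(), giving Wednesday.
Calling dial.lastday(), yielding 2072-01-31.
I use cubby.keep(k='wi', v='1768-02-26'), giving -25.
Next I call dial.roll(n='161'), which returns 2072-07-10.
I run dial.roll(n='239'), which returns 2073-03-06.
Then dial.anchor(d='1980-01-25'), → 1980-01-25.
Using cubby.keep(k='jo', v='2099-07-01'), — result: non.
I run cubby.names, → [jo, wi].
I use cubby.keep(k='wi', v='2180-03-31'), and see 1768-02-26.
Invoking dial.whichday(), and get Friday.

Answer: 2072-07-10


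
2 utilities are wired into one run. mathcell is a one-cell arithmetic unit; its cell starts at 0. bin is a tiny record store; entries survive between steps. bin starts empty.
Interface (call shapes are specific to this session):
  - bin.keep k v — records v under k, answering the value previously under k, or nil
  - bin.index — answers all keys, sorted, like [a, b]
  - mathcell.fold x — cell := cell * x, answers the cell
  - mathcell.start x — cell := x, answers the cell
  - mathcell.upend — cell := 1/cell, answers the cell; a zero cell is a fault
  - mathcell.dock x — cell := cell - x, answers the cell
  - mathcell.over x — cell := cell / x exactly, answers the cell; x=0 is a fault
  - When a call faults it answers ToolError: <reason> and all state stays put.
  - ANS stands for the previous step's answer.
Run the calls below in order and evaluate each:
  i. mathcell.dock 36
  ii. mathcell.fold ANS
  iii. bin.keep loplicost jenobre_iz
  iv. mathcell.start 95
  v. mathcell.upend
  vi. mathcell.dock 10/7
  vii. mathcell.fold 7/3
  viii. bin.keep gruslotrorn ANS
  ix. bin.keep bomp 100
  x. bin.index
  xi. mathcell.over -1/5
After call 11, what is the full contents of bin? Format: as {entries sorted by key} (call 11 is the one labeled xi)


Answer: {bomp=100, gruslotrorn=-943/285, loplicost=jenobre_iz}

Derivation:
Next I call mathcell.dock with x→36, which returns -36.
Calling mathcell.fold with x→ANS, and get 1296.
I run bin.keep with k→loplicost, v→jenobre_iz, and get nil.
I use mathcell.start with x→95, → 95.
I call mathcell.upend(), and observe 1/95.
I run mathcell.dock with x→10/7, giving -943/665.
I call mathcell.fold with x→7/3, yielding -943/285.
I try bin.keep with k→gruslotrorn, v→ANS, and see nil.
Next I call bin.keep with k→bomp, v→100, and observe nil.
Using bin.index(), and get [bomp, gruslotrorn, loplicost].
Calling mathcell.over with x→-1/5, and observe 943/57.


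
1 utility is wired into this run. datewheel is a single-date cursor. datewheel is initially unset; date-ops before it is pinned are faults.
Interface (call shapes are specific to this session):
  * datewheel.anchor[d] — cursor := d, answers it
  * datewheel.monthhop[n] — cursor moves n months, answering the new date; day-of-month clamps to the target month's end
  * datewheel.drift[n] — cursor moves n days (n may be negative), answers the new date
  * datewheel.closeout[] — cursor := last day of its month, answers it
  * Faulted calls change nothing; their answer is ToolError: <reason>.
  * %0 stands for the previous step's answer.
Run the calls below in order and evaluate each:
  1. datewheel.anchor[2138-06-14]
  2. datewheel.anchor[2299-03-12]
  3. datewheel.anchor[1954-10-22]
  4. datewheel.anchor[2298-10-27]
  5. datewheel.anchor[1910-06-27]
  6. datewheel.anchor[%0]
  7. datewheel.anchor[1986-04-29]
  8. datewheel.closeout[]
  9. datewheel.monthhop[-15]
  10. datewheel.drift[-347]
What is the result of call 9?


Answer: 1985-01-30

Derivation:
>> datewheel.anchor(d='2138-06-14')
<< 2138-06-14
>> datewheel.anchor(d='2299-03-12')
<< 2299-03-12
>> datewheel.anchor(d='1954-10-22')
<< 1954-10-22
>> datewheel.anchor(d='2298-10-27')
<< 2298-10-27
>> datewheel.anchor(d='1910-06-27')
<< 1910-06-27
>> datewheel.anchor(d='%0')
<< 1910-06-27
>> datewheel.anchor(d='1986-04-29')
<< 1986-04-29
>> datewheel.closeout()
<< 1986-04-30
>> datewheel.monthhop(n='-15')
<< 1985-01-30
>> datewheel.drift(n='-347')
<< 1984-02-18


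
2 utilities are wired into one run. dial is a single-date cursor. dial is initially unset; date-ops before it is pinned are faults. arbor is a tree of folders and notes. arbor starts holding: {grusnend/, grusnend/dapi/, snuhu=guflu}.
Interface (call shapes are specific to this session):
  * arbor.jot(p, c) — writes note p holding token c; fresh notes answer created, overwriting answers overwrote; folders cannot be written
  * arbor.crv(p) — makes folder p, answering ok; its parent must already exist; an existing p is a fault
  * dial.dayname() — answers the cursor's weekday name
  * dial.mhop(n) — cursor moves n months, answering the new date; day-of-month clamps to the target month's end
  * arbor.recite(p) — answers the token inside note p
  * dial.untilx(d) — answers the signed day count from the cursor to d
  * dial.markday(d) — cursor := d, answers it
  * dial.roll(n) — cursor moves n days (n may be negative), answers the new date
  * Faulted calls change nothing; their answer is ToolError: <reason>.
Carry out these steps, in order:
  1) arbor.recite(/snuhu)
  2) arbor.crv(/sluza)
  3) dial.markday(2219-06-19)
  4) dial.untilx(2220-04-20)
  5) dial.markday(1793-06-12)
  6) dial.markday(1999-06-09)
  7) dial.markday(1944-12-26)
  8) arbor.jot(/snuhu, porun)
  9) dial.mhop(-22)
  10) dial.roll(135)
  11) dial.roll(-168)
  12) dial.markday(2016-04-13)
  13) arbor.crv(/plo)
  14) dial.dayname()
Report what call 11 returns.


% arbor.recite(p→/snuhu) : guflu
% arbor.crv(p→/sluza) : ok
% dial.markday(d→2219-06-19) : 2219-06-19
% dial.untilx(d→2220-04-20) : 306
% dial.markday(d→1793-06-12) : 1793-06-12
% dial.markday(d→1999-06-09) : 1999-06-09
% dial.markday(d→1944-12-26) : 1944-12-26
% arbor.jot(p→/snuhu, c→porun) : overwrote
% dial.mhop(n→-22) : 1943-02-26
% dial.roll(n→135) : 1943-07-11
% dial.roll(n→-168) : 1943-01-24
% dial.markday(d→2016-04-13) : 2016-04-13
% arbor.crv(p→/plo) : ok
% dial.dayname() : Wednesday

Answer: 1943-01-24


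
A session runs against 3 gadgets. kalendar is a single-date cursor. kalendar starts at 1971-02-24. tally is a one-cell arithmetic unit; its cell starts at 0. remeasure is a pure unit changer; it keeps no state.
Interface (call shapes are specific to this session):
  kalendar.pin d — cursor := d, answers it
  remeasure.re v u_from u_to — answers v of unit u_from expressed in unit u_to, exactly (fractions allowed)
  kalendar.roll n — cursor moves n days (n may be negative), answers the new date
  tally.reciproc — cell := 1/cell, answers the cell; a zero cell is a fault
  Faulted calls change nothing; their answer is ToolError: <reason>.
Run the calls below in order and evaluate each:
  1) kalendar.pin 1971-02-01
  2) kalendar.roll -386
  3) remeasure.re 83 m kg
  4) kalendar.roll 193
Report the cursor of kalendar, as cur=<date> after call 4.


Answer: cur=1970-07-23

Derivation:
# pin(d='1971-02-01') : 1971-02-01
# roll(n='-386') : 1970-01-11
# re(v='83', u_from='m', u_to='kg') : ToolError: incompatible units
# roll(n='193') : 1970-07-23


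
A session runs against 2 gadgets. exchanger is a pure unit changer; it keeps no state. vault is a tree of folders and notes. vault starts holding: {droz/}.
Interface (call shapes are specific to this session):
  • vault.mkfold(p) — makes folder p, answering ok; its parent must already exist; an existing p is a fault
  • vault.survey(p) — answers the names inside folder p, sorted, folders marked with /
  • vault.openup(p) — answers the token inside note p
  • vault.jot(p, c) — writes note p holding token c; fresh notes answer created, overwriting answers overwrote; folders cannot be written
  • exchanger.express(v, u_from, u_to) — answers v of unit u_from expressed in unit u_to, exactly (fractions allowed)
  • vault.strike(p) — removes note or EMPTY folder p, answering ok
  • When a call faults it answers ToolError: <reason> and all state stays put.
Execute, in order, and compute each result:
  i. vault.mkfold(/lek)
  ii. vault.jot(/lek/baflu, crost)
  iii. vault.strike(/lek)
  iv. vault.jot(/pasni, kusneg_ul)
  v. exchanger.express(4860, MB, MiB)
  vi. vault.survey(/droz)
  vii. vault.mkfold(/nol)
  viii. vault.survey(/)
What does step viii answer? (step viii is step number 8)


% 1. vault.mkfold(p: /lek) ~> ok
% 2. vault.jot(p: /lek/baflu, c: crost) ~> created
% 3. vault.strike(p: /lek) ~> ToolError: not empty
% 4. vault.jot(p: /pasni, c: kusneg_ul) ~> created
% 5. exchanger.express(v: 4860, u_from: MB, u_to: MiB) ~> 18984375/4096
% 6. vault.survey(p: /droz) ~> []
% 7. vault.mkfold(p: /nol) ~> ok
% 8. vault.survey(p: /) ~> [droz/, lek/, nol/, pasni]

Answer: [droz/, lek/, nol/, pasni]


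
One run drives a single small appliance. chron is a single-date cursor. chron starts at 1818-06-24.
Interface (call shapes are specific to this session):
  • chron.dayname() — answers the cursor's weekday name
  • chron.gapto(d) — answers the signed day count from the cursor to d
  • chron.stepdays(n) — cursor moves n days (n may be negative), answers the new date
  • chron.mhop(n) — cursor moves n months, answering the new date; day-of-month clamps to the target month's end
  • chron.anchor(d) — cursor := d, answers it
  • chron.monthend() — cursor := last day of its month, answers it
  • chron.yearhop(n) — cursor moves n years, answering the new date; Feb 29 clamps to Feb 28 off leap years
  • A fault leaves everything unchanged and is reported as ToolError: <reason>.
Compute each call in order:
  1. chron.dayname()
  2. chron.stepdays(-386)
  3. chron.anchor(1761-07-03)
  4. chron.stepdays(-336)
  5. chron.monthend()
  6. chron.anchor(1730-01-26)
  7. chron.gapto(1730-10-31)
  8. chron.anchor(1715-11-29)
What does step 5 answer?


Answer: 1760-08-31

Derivation:
# 1. chron.dayname() => Wednesday
# 2. chron.stepdays(-386) => 1817-06-03
# 3. chron.anchor(1761-07-03) => 1761-07-03
# 4. chron.stepdays(-336) => 1760-08-01
# 5. chron.monthend() => 1760-08-31
# 6. chron.anchor(1730-01-26) => 1730-01-26
# 7. chron.gapto(1730-10-31) => 278
# 8. chron.anchor(1715-11-29) => 1715-11-29


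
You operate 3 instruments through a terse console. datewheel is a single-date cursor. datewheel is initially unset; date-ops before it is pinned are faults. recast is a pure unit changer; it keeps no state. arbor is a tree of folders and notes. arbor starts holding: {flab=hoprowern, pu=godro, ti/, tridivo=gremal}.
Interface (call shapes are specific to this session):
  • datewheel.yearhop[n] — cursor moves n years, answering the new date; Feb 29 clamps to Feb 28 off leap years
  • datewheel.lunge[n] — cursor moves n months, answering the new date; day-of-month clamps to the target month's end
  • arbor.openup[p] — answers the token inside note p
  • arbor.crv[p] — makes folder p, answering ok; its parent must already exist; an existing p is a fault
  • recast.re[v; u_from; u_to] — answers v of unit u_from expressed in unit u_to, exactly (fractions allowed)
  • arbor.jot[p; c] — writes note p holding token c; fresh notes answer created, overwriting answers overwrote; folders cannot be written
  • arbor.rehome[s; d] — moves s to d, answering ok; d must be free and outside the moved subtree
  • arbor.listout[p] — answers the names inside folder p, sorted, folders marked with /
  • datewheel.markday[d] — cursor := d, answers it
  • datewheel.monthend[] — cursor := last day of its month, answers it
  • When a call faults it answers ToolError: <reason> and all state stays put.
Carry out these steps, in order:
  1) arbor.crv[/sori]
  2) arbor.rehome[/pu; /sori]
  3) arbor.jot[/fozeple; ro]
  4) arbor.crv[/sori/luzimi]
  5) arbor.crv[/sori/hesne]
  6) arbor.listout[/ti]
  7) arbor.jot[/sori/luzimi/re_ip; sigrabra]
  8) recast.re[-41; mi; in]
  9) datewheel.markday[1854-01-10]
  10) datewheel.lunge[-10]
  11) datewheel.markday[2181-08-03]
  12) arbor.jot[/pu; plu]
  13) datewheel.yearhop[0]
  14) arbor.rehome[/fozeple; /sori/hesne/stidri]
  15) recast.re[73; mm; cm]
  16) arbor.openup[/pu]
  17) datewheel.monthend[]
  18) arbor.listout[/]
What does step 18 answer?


Answer: [flab, pu, sori/, ti/, tridivo]

Derivation:
% arbor.crv p='/sori'
= ok
% arbor.rehome s='/pu' d='/sori'
= ToolError: exists
% arbor.jot p='/fozeple' c='ro'
= created
% arbor.crv p='/sori/luzimi'
= ok
% arbor.crv p='/sori/hesne'
= ok
% arbor.listout p='/ti'
= []
% arbor.jot p='/sori/luzimi/re_ip' c='sigrabra'
= created
% recast.re v='-41' u_from='mi' u_to='in'
= -2597760
% datewheel.markday d='1854-01-10'
= 1854-01-10
% datewheel.lunge n='-10'
= 1853-03-10
% datewheel.markday d='2181-08-03'
= 2181-08-03
% arbor.jot p='/pu' c='plu'
= overwrote
% datewheel.yearhop n='0'
= 2181-08-03
% arbor.rehome s='/fozeple' d='/sori/hesne/stidri'
= ok
% recast.re v='73' u_from='mm' u_to='cm'
= 73/10
% arbor.openup p='/pu'
= plu
% datewheel.monthend
= 2181-08-31
% arbor.listout p='/'
= [flab, pu, sori/, ti/, tridivo]


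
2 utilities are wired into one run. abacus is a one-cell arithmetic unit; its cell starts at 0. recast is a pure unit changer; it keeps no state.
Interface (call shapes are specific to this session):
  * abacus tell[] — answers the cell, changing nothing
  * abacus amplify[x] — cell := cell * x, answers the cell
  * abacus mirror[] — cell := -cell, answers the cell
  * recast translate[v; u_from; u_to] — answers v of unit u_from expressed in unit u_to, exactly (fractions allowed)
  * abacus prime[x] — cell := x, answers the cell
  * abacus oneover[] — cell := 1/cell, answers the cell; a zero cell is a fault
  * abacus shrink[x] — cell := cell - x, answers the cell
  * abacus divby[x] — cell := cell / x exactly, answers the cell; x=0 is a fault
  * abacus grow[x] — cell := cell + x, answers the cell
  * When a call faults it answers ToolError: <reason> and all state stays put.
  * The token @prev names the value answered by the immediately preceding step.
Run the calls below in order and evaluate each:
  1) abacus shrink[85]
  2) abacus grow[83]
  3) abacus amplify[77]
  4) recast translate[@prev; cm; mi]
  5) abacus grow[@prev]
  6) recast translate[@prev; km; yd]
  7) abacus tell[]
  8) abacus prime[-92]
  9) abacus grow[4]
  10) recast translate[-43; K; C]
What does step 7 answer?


Answer: -5632739/36576

Derivation:
Do: abacus shrink[x: 85]
See: -85
Do: abacus grow[x: 83]
See: -2
Do: abacus amplify[x: 77]
See: -154
Do: recast translate[v: @prev; u_from: cm; u_to: mi]
See: -35/36576
Do: abacus grow[x: @prev]
See: -5632739/36576
Do: recast translate[v: @prev; u_from: km; u_to: yd]
See: -440057734375/2612898
Do: abacus tell[]
See: -5632739/36576
Do: abacus prime[x: -92]
See: -92
Do: abacus grow[x: 4]
See: -88
Do: recast translate[v: -43; u_from: K; u_to: C]
See: -6323/20


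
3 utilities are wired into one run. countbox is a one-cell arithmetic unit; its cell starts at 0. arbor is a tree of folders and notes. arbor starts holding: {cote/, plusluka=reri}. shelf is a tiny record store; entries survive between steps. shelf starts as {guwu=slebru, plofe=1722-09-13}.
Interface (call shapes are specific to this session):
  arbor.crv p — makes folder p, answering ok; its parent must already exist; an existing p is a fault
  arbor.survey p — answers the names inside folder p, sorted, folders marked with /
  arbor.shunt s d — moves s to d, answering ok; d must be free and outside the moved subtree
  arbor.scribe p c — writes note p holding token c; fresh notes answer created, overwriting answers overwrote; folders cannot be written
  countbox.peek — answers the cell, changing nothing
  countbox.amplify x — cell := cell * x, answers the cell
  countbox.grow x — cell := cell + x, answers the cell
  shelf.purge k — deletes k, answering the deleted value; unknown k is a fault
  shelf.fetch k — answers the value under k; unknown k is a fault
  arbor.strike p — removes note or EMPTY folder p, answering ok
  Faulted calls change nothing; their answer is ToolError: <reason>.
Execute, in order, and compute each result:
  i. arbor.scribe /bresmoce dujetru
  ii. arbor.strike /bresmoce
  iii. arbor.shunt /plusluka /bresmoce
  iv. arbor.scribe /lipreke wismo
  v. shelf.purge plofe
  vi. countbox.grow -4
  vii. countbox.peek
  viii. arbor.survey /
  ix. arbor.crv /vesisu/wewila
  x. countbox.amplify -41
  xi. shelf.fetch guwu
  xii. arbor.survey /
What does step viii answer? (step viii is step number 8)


[in] arbor.scribe p='/bresmoce' c='dujetru'
[out] created
[in] arbor.strike p='/bresmoce'
[out] ok
[in] arbor.shunt s='/plusluka' d='/bresmoce'
[out] ok
[in] arbor.scribe p='/lipreke' c='wismo'
[out] created
[in] shelf.purge k='plofe'
[out] 1722-09-13
[in] countbox.grow x='-4'
[out] -4
[in] countbox.peek
[out] -4
[in] arbor.survey p='/'
[out] [bresmoce, cote/, lipreke]
[in] arbor.crv p='/vesisu/wewila'
[out] ToolError: no parent
[in] countbox.amplify x='-41'
[out] 164
[in] shelf.fetch k='guwu'
[out] slebru
[in] arbor.survey p='/'
[out] [bresmoce, cote/, lipreke]

Answer: [bresmoce, cote/, lipreke]


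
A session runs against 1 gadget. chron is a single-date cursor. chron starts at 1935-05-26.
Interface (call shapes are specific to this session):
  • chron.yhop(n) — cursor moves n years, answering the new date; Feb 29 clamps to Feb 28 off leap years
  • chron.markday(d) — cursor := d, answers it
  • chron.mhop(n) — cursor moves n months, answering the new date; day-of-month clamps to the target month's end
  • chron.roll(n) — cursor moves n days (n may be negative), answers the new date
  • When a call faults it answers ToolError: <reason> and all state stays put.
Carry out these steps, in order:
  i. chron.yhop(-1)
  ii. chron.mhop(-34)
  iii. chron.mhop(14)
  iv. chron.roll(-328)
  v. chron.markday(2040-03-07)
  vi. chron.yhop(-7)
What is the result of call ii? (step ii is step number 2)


·→ yhop(n=-1)
·← 1934-05-26
·→ mhop(n=-34)
·← 1931-07-26
·→ mhop(n=14)
·← 1932-09-26
·→ roll(n=-328)
·← 1931-11-03
·→ markday(d=2040-03-07)
·← 2040-03-07
·→ yhop(n=-7)
·← 2033-03-07

Answer: 1931-07-26


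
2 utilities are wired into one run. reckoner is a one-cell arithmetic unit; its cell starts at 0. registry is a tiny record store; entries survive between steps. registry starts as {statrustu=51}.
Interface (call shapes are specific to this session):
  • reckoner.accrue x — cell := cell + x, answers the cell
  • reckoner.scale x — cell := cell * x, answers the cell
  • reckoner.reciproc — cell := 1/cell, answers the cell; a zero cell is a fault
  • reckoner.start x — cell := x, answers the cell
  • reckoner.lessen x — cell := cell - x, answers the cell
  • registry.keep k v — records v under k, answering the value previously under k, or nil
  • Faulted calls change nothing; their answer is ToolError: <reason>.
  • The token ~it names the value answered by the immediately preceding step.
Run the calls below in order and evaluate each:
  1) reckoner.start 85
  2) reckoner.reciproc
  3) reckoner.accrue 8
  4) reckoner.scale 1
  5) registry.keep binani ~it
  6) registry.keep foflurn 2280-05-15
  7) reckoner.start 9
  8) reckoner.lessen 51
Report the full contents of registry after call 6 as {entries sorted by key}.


% reckoner.start x='85'
[out] 85
% reckoner.reciproc
[out] 1/85
% reckoner.accrue x='8'
[out] 681/85
% reckoner.scale x='1'
[out] 681/85
% registry.keep k='binani' v='~it'
[out] nil
% registry.keep k='foflurn' v='2280-05-15'
[out] nil
% reckoner.start x='9'
[out] 9
% reckoner.lessen x='51'
[out] -42

Answer: {binani=681/85, foflurn=2280-05-15, statrustu=51}


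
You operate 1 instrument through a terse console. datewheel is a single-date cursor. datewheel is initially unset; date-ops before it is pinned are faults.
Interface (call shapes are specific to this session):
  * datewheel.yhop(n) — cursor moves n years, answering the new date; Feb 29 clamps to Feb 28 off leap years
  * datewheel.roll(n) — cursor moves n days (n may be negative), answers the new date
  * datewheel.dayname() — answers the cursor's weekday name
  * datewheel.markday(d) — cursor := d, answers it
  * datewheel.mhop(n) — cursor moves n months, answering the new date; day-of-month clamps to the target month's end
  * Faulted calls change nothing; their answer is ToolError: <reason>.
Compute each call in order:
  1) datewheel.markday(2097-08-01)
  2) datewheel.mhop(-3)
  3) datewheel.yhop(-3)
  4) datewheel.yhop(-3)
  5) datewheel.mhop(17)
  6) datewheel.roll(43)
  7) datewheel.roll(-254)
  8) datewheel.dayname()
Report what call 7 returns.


Answer: 2092-03-04

Derivation:
Do: markday[2097-08-01]
See: 2097-08-01
Do: mhop[-3]
See: 2097-05-01
Do: yhop[-3]
See: 2094-05-01
Do: yhop[-3]
See: 2091-05-01
Do: mhop[17]
See: 2092-10-01
Do: roll[43]
See: 2092-11-13
Do: roll[-254]
See: 2092-03-04
Do: dayname[]
See: Tuesday


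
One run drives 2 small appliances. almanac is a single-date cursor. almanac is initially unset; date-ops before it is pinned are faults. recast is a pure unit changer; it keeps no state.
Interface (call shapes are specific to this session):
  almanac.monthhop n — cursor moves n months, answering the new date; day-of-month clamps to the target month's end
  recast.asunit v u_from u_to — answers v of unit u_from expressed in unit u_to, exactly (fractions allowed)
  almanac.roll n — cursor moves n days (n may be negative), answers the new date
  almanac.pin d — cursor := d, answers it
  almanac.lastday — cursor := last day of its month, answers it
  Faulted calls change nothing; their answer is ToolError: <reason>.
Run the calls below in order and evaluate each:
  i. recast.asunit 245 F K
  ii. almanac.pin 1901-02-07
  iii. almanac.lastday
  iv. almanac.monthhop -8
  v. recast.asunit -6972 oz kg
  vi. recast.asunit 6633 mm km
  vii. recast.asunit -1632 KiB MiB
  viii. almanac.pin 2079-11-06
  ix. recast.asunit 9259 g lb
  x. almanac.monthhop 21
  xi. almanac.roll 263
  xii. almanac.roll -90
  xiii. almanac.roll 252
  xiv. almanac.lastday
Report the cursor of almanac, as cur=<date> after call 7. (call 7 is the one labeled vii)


==> recast.asunit(245, F, K)
<== 23489/60
==> almanac.pin(1901-02-07)
<== 1901-02-07
==> almanac.lastday()
<== 1901-02-28
==> almanac.monthhop(-8)
<== 1900-06-28
==> recast.asunit(-6972, oz, kg)
<== -79061150091/400000000
==> recast.asunit(6633, mm, km)
<== 6633/1000000
==> recast.asunit(-1632, KiB, MiB)
<== -51/32
==> almanac.pin(2079-11-06)
<== 2079-11-06
==> recast.asunit(9259, g, lb)
<== 925900000/45359237
==> almanac.monthhop(21)
<== 2081-08-06
==> almanac.roll(263)
<== 2082-04-26
==> almanac.roll(-90)
<== 2082-01-26
==> almanac.roll(252)
<== 2082-10-05
==> almanac.lastday()
<== 2082-10-31

Answer: cur=1900-06-28


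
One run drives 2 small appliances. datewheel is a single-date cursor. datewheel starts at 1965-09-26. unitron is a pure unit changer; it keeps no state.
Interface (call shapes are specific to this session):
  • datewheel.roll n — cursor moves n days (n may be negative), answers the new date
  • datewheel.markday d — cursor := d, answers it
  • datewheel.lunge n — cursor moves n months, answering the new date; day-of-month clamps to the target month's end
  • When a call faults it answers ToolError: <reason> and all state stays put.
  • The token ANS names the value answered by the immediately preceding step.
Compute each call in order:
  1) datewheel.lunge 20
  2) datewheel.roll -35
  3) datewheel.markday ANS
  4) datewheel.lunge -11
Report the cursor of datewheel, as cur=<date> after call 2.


Do: datewheel.lunge[n→20]
See: 1967-05-26
Do: datewheel.roll[n→-35]
See: 1967-04-21
Do: datewheel.markday[d→ANS]
See: 1967-04-21
Do: datewheel.lunge[n→-11]
See: 1966-05-21

Answer: cur=1967-04-21


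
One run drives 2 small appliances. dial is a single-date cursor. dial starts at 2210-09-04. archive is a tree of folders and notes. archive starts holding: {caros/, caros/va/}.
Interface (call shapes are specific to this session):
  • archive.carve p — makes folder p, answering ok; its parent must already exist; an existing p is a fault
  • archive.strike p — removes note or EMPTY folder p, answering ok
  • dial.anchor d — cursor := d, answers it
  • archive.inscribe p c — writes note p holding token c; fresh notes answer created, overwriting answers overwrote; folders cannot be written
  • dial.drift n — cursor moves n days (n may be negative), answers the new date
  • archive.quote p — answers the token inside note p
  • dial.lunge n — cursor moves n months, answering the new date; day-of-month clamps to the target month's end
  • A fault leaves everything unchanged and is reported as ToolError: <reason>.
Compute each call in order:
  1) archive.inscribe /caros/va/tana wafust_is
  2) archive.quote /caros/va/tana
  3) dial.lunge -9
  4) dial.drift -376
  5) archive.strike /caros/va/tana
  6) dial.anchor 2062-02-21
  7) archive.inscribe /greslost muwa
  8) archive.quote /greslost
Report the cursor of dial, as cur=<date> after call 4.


Do: archive.inscribe[p: /caros/va/tana; c: wafust_is]
See: created
Do: archive.quote[p: /caros/va/tana]
See: wafust_is
Do: dial.lunge[n: -9]
See: 2209-12-04
Do: dial.drift[n: -376]
See: 2208-11-23
Do: archive.strike[p: /caros/va/tana]
See: ok
Do: dial.anchor[d: 2062-02-21]
See: 2062-02-21
Do: archive.inscribe[p: /greslost; c: muwa]
See: created
Do: archive.quote[p: /greslost]
See: muwa

Answer: cur=2208-11-23


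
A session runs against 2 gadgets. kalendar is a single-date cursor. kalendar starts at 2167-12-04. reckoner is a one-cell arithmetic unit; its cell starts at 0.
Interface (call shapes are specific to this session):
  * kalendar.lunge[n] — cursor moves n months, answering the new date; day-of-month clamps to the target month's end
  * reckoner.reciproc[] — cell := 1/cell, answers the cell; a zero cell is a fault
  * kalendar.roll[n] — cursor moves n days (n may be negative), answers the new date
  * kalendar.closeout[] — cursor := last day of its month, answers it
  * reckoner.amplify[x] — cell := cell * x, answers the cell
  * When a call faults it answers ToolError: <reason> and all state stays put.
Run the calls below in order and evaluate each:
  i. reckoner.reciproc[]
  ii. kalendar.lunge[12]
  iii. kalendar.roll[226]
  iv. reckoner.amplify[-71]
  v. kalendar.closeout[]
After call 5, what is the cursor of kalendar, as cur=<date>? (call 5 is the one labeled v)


Answer: cur=2169-07-31

Derivation:
CALL reckoner.reciproc[]
RET  ToolError: reciprocal of zero
CALL kalendar.lunge[n: 12]
RET  2168-12-04
CALL kalendar.roll[n: 226]
RET  2169-07-18
CALL reckoner.amplify[x: -71]
RET  0
CALL kalendar.closeout[]
RET  2169-07-31


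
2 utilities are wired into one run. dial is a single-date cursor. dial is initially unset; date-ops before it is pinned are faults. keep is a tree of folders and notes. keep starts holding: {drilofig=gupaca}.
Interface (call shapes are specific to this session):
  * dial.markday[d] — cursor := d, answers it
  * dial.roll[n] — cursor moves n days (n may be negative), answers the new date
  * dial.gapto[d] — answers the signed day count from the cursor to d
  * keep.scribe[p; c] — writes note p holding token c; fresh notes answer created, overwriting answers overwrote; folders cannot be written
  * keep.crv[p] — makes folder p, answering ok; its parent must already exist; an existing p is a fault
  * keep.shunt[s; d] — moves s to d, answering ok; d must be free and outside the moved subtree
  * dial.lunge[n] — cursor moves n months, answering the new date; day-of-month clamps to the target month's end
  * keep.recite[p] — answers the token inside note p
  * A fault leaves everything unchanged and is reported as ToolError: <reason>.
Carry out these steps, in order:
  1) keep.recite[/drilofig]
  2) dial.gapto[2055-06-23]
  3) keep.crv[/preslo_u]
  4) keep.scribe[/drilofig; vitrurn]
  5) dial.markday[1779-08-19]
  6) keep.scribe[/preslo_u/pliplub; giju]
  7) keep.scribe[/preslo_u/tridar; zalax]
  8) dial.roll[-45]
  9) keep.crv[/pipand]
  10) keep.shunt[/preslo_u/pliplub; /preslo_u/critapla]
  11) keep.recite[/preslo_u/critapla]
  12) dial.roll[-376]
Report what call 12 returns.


> keep.recite p→/drilofig
:: gupaca
> dial.gapto d→2055-06-23
:: ToolError: no date set
> keep.crv p→/preslo_u
:: ok
> keep.scribe p→/drilofig c→vitrurn
:: overwrote
> dial.markday d→1779-08-19
:: 1779-08-19
> keep.scribe p→/preslo_u/pliplub c→giju
:: created
> keep.scribe p→/preslo_u/tridar c→zalax
:: created
> dial.roll n→-45
:: 1779-07-05
> keep.crv p→/pipand
:: ok
> keep.shunt s→/preslo_u/pliplub d→/preslo_u/critapla
:: ok
> keep.recite p→/preslo_u/critapla
:: giju
> dial.roll n→-376
:: 1778-06-24

Answer: 1778-06-24
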